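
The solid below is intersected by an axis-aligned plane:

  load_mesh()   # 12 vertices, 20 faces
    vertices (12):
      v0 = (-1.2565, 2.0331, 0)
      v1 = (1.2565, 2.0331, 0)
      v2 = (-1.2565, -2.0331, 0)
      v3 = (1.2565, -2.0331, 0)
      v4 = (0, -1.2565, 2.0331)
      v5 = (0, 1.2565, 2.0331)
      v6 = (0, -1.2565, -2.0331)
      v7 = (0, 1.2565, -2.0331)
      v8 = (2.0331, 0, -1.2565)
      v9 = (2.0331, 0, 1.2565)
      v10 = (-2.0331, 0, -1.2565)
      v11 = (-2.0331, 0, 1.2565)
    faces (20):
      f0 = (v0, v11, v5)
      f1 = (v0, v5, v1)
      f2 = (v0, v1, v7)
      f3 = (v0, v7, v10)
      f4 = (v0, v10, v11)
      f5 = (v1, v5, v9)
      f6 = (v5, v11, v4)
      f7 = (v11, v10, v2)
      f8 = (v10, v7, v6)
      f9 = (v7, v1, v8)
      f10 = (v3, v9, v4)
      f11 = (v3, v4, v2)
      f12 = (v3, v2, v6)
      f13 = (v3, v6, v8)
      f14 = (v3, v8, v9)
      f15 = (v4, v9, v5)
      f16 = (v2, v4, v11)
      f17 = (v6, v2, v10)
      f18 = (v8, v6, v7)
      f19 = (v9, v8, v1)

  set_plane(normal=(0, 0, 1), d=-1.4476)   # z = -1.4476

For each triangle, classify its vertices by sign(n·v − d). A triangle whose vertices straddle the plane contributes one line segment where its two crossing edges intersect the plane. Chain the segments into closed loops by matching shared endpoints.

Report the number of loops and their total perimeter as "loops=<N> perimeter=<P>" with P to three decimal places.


loops=1 perimeter=9.308

Straddling triangles (8 of 20):
  (v0,v1,v7) [++-] → (0.361852, 1.48015, -1.4476)–(-0.361852, 1.48015, -1.4476)  len=0.7237
  (v0,v7,v10) [+-+] → (-0.361852, 1.48015, -1.4476)–(-1.53281, 0.30919, -1.4476)  len=1.6560
  (v10,v7,v6) [+--] → (-1.53281, 0.30919, -1.4476)–(-1.53281, -0.30919, -1.4476)  len=0.6184
  (v7,v1,v8) [-++] → (0.361852, 1.48015, -1.4476)–(1.53281, 0.30919, -1.4476)  len=1.6560
  (v3,v2,v6) [++-] → (-0.361852, -1.48015, -1.4476)–(0.361852, -1.48015, -1.4476)  len=0.7237
  (v3,v6,v8) [+-+] → (0.361852, -1.48015, -1.4476)–(1.53281, -0.30919, -1.4476)  len=1.6560
  (v6,v2,v10) [-++] → (-0.361852, -1.48015, -1.4476)–(-1.53281, -0.30919, -1.4476)  len=1.6560
  (v8,v6,v7) [+--] → (1.53281, -0.30919, -1.4476)–(1.53281, 0.30919, -1.4476)  len=0.6184

Chained into 1 loop(s):
  loop 1: 8 segments, perimeter = 9.3081
Total perimeter = 9.308


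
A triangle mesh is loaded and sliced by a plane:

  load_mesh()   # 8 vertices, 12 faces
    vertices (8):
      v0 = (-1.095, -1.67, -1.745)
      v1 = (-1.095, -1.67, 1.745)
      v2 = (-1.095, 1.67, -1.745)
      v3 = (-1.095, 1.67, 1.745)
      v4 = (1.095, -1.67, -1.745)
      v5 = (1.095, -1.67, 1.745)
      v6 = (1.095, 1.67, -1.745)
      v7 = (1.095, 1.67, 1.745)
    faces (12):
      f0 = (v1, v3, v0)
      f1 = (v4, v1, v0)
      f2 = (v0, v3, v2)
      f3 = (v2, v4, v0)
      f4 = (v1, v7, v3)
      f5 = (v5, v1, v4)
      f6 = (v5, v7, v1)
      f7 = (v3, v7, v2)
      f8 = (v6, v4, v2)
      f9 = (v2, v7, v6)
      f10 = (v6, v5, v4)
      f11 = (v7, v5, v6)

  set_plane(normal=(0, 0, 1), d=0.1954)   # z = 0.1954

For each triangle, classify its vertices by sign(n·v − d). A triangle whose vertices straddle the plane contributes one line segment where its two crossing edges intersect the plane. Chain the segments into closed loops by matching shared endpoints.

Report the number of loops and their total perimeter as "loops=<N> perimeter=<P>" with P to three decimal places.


Straddling triangles (8 of 12):
  (v1,v3,v0) [++-] → (-1.095, 0.187002, 0.1954)–(-1.095, -1.67, 0.1954)  len=1.8570
  (v4,v1,v0) [-+-] → (-0.122615, -1.67, 0.1954)–(-1.095, -1.67, 0.1954)  len=0.9724
  (v0,v3,v2) [-+-] → (-1.095, 0.187002, 0.1954)–(-1.095, 1.67, 0.1954)  len=1.4830
  (v5,v1,v4) [++-] → (-0.122615, -1.67, 0.1954)–(1.095, -1.67, 0.1954)  len=1.2176
  (v3,v7,v2) [++-] → (0.122615, 1.67, 0.1954)–(-1.095, 1.67, 0.1954)  len=1.2176
  (v2,v7,v6) [-+-] → (0.122615, 1.67, 0.1954)–(1.095, 1.67, 0.1954)  len=0.9724
  (v6,v5,v4) [-+-] → (1.095, -0.187002, 0.1954)–(1.095, -1.67, 0.1954)  len=1.4830
  (v7,v5,v6) [++-] → (1.095, -0.187002, 0.1954)–(1.095, 1.67, 0.1954)  len=1.8570

Chained into 1 loop(s):
  loop 1: 8 segments, perimeter = 11.0600
Total perimeter = 11.060

loops=1 perimeter=11.060


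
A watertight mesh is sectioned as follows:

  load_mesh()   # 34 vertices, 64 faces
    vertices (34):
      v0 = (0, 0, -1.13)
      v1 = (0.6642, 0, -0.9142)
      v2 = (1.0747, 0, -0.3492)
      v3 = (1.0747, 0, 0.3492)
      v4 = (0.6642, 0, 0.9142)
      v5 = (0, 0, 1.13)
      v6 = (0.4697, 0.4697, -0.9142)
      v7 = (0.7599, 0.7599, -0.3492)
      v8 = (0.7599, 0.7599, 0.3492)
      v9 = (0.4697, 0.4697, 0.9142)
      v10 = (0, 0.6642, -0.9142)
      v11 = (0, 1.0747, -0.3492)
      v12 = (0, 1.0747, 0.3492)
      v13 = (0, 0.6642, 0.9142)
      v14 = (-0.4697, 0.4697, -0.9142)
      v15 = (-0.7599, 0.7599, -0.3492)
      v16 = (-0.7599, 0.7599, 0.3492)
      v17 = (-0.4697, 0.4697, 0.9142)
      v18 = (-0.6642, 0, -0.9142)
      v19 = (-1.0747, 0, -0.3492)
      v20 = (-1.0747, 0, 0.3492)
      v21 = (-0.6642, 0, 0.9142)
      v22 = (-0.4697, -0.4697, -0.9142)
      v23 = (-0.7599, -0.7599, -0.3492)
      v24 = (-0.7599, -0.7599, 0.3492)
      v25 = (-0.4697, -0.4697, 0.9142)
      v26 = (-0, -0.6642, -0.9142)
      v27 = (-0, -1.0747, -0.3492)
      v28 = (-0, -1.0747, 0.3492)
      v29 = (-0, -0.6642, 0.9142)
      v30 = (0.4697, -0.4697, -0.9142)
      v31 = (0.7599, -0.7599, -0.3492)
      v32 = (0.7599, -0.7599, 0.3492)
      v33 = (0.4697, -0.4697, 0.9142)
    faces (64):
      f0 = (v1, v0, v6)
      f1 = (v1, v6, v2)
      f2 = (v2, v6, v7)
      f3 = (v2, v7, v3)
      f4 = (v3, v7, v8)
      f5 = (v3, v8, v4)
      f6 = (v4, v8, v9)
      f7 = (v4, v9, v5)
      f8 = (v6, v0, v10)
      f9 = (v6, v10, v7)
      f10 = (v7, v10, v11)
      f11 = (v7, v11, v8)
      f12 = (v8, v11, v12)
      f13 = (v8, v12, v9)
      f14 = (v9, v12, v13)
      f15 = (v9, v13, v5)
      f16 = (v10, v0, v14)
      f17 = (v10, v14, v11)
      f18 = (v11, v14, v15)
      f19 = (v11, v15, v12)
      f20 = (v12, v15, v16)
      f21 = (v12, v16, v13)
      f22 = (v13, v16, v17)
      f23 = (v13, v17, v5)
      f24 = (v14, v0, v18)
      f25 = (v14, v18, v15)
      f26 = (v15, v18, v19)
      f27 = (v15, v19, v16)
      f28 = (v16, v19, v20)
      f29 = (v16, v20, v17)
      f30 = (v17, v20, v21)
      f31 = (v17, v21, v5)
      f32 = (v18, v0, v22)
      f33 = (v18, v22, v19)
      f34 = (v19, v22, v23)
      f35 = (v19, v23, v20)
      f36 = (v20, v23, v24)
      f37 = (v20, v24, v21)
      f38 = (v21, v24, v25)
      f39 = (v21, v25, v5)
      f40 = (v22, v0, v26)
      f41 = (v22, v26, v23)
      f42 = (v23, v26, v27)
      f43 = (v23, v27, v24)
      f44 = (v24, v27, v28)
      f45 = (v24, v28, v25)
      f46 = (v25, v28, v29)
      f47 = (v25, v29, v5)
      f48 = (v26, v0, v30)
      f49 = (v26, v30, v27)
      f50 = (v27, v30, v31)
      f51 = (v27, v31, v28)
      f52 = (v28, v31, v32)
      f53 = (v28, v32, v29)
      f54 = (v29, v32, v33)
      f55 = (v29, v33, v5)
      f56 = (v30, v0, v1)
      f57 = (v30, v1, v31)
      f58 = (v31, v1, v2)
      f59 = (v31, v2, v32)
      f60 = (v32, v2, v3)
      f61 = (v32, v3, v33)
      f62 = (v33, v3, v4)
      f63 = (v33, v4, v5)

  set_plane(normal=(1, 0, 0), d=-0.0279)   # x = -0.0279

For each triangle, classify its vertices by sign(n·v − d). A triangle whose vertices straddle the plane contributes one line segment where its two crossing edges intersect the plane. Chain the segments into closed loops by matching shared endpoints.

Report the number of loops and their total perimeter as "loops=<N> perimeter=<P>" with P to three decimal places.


loops=1 perimeter=6.930

Straddling triangles (20 of 64):
  (v10,v0,v14) [++-] → (-0.0279, 0.0279, -1.11718)–(-0.0279, 0.652647, -0.9142)  len=0.6569
  (v10,v14,v11) [+-+] → (-0.0279, 0.652647, -0.9142)–(-0.0279, 1.03876, -0.382761)  len=0.6569
  (v11,v14,v15) [+--] → (-0.0279, 1.03876, -0.382761)–(-0.0279, 1.06314, -0.3492)  len=0.0415
  (v11,v15,v12) [+-+] → (-0.0279, 1.06314, -0.3492)–(-0.0279, 1.06314, 0.323558)  len=0.6728
  (v12,v15,v16) [+--] → (-0.0279, 1.06314, 0.323558)–(-0.0279, 1.06314, 0.3492)  len=0.0256
  (v12,v16,v13) [+-+] → (-0.0279, 1.06314, 0.3492)–(-0.0279, 0.667714, 0.893456)  len=0.6727
  (v13,v16,v17) [+--] → (-0.0279, 0.667714, 0.893456)–(-0.0279, 0.652647, 0.9142)  len=0.0256
  (v13,v17,v5) [+-+] → (-0.0279, 0.652647, 0.9142)–(-0.0279, 0.0279, 1.11718)  len=0.6569
  (v14,v0,v18) [-+-] → (-0.0279, 0.0279, -1.11718)–(-0.0279, 0, -1.12094)  len=0.0282
  (v17,v21,v5) [--+] → (-0.0279, 0, 1.12094)–(-0.0279, 0.0279, 1.11718)  len=0.0282
  (v18,v0,v22) [-+-] → (-0.0279, 0, -1.12094)–(-0.0279, -0.0279, -1.11718)  len=0.0282
  (v21,v25,v5) [--+] → (-0.0279, -0.0279, 1.11718)–(-0.0279, 0, 1.12094)  len=0.0282
  (v22,v0,v26) [-++] → (-0.0279, -0.0279, -1.11718)–(-0.0279, -0.652647, -0.9142)  len=0.6569
  (v22,v26,v23) [-+-] → (-0.0279, -0.652647, -0.9142)–(-0.0279, -0.667714, -0.893456)  len=0.0256
  (v23,v26,v27) [-++] → (-0.0279, -0.667714, -0.893456)–(-0.0279, -1.06314, -0.3492)  len=0.6727
  (v23,v27,v24) [-+-] → (-0.0279, -1.06314, -0.3492)–(-0.0279, -1.06314, -0.323558)  len=0.0256
  (v24,v27,v28) [-++] → (-0.0279, -1.06314, -0.323558)–(-0.0279, -1.06314, 0.3492)  len=0.6728
  (v24,v28,v25) [-+-] → (-0.0279, -1.06314, 0.3492)–(-0.0279, -1.03876, 0.382761)  len=0.0415
  (v25,v28,v29) [-++] → (-0.0279, -1.03876, 0.382761)–(-0.0279, -0.652647, 0.9142)  len=0.6569
  (v25,v29,v5) [-++] → (-0.0279, -0.652647, 0.9142)–(-0.0279, -0.0279, 1.11718)  len=0.6569

Chained into 1 loop(s):
  loop 1: 20 segments, perimeter = 6.9305
Total perimeter = 6.930


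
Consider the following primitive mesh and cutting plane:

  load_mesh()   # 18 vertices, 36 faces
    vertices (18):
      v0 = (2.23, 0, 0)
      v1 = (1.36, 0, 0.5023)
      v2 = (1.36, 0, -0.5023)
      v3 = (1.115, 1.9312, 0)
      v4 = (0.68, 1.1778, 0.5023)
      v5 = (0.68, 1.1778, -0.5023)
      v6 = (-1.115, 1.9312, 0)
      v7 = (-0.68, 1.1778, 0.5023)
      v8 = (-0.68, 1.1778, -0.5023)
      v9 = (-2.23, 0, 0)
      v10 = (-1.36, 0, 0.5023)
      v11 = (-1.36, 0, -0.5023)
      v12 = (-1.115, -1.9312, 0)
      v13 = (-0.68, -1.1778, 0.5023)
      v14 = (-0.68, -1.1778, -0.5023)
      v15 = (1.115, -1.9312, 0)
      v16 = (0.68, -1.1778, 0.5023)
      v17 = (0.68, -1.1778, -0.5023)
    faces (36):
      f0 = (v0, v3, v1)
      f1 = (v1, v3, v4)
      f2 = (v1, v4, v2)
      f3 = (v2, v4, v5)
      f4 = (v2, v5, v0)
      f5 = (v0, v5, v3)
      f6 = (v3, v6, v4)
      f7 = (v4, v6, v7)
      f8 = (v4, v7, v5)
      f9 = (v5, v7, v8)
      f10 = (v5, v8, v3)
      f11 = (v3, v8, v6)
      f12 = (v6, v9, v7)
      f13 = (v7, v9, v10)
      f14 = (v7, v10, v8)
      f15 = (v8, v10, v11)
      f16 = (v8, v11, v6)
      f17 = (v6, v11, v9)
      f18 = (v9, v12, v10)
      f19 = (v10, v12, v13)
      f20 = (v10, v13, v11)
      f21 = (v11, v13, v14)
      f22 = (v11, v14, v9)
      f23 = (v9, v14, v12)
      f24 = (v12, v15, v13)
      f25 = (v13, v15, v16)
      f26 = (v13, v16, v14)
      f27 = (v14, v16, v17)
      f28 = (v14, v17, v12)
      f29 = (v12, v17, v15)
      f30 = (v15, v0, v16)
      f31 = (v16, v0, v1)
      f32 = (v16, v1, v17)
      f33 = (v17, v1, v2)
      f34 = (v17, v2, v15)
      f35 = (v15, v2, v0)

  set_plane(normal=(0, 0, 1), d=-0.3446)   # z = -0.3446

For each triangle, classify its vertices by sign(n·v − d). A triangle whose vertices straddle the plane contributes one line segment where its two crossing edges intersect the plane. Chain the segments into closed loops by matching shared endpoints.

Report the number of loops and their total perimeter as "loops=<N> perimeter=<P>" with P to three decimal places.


Straddling triangles (24 of 36):
  (v1,v4,v2) [++-] → (1.25326, 0.184889, -0.3446)–(1.36, 0, -0.3446)  len=0.2135
  (v2,v4,v5) [-+-] → (1.25326, 0.184889, -0.3446)–(0.68, 1.1778, -0.3446)  len=1.1465
  (v2,v5,v0) [--+] → (1.16663, 0.808023, -0.3446)–(1.63314, 0, -0.3446)  len=0.9330
  (v0,v5,v3) [+-+] → (1.16663, 0.808023, -0.3446)–(0.816571, 1.41433, -0.3446)  len=0.7001
  (v4,v7,v5) [++-] → (0.46651, 1.1778, -0.3446)–(0.68, 1.1778, -0.3446)  len=0.2135
  (v5,v7,v8) [-+-] → (0.46651, 1.1778, -0.3446)–(-0.68, 1.1778, -0.3446)  len=1.1465
  (v5,v8,v3) [--+] → (-0.116449, 1.41433, -0.3446)–(0.816571, 1.41433, -0.3446)  len=0.9330
  (v3,v8,v6) [+-+] → (-0.116449, 1.41433, -0.3446)–(-0.816571, 1.41433, -0.3446)  len=0.7001
  (v7,v10,v8) [++-] → (-0.786745, 0.992911, -0.3446)–(-0.68, 1.1778, -0.3446)  len=0.2135
  (v8,v10,v11) [-+-] → (-0.786745, 0.992911, -0.3446)–(-1.36, 0, -0.3446)  len=1.1465
  (v8,v11,v6) [--+] → (-1.28308, 0.606311, -0.3446)–(-0.816571, 1.41433, -0.3446)  len=0.9330
  (v6,v11,v9) [+-+] → (-1.28308, 0.606311, -0.3446)–(-1.63314, 0, -0.3446)  len=0.7001
  (v10,v13,v11) [++-] → (-1.25326, -0.184889, -0.3446)–(-1.36, 0, -0.3446)  len=0.2135
  (v11,v13,v14) [-+-] → (-1.25326, -0.184889, -0.3446)–(-0.68, -1.1778, -0.3446)  len=1.1465
  (v11,v14,v9) [--+] → (-1.16663, -0.808023, -0.3446)–(-1.63314, 0, -0.3446)  len=0.9330
  (v9,v14,v12) [+-+] → (-1.16663, -0.808023, -0.3446)–(-0.816571, -1.41433, -0.3446)  len=0.7001
  (v13,v16,v14) [++-] → (-0.46651, -1.1778, -0.3446)–(-0.68, -1.1778, -0.3446)  len=0.2135
  (v14,v16,v17) [-+-] → (-0.46651, -1.1778, -0.3446)–(0.68, -1.1778, -0.3446)  len=1.1465
  (v14,v17,v12) [--+] → (0.116449, -1.41433, -0.3446)–(-0.816571, -1.41433, -0.3446)  len=0.9330
  (v12,v17,v15) [+-+] → (0.116449, -1.41433, -0.3446)–(0.816571, -1.41433, -0.3446)  len=0.7001
  (v16,v1,v17) [++-] → (0.786745, -0.992911, -0.3446)–(0.68, -1.1778, -0.3446)  len=0.2135
  (v17,v1,v2) [-+-] → (0.786745, -0.992911, -0.3446)–(1.36, 0, -0.3446)  len=1.1465
  (v17,v2,v15) [--+] → (1.28308, -0.606311, -0.3446)–(0.816571, -1.41433, -0.3446)  len=0.9330
  (v15,v2,v0) [+-+] → (1.28308, -0.606311, -0.3446)–(1.63314, 0, -0.3446)  len=0.7001

Chained into 2 loop(s):
  loop 1: 12 segments, perimeter = 8.1600
  loop 2: 12 segments, perimeter = 9.7988
Total perimeter = 17.959

loops=2 perimeter=17.959


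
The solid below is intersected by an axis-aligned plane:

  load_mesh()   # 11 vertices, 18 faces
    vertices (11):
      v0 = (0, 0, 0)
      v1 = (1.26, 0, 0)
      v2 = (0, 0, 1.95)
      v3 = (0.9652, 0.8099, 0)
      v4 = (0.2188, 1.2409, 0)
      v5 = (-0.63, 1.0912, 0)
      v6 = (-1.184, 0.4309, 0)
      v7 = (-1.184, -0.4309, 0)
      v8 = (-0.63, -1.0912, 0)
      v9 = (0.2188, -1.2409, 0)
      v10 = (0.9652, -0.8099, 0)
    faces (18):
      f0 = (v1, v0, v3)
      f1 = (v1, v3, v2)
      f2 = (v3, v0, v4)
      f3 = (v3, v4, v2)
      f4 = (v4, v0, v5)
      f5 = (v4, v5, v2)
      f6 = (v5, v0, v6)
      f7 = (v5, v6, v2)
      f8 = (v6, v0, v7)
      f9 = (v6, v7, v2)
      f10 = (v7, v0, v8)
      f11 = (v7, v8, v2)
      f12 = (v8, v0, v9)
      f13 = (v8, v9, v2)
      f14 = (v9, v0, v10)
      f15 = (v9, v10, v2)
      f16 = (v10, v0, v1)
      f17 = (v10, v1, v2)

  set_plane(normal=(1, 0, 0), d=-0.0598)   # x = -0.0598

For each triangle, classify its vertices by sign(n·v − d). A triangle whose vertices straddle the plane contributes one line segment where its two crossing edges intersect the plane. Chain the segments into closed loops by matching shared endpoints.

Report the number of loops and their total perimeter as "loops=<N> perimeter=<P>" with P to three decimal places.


loops=1 perimeter=6.812

Straddling triangles (10 of 18):
  (v4,v0,v5) [++-] → (-0.0598, 0.103577, 0)–(-0.0598, 1.19176, 0)  len=1.0882
  (v4,v5,v2) [+-+] → (-0.0598, 1.19176, 0)–(-0.0598, 0.103577, 1.7649)  len=2.0734
  (v5,v0,v6) [-+-] → (-0.0598, 0.103577, 0)–(-0.0598, 0.0217634, 0)  len=0.0818
  (v5,v6,v2) [--+] → (-0.0598, 0.0217634, 1.85151)–(-0.0598, 0.103577, 1.7649)  len=0.1191
  (v6,v0,v7) [-+-] → (-0.0598, 0.0217634, 0)–(-0.0598, -0.0217634, 0)  len=0.0435
  (v6,v7,v2) [--+] → (-0.0598, -0.0217634, 1.85151)–(-0.0598, 0.0217634, 1.85151)  len=0.0435
  (v7,v0,v8) [-+-] → (-0.0598, -0.0217634, 0)–(-0.0598, -0.103577, 0)  len=0.0818
  (v7,v8,v2) [--+] → (-0.0598, -0.103577, 1.7649)–(-0.0598, -0.0217634, 1.85151)  len=0.1191
  (v8,v0,v9) [-++] → (-0.0598, -0.103577, 0)–(-0.0598, -1.19176, 0)  len=1.0882
  (v8,v9,v2) [-++] → (-0.0598, -1.19176, 0)–(-0.0598, -0.103577, 1.7649)  len=2.0734

Chained into 1 loop(s):
  loop 1: 10 segments, perimeter = 6.8122
Total perimeter = 6.812


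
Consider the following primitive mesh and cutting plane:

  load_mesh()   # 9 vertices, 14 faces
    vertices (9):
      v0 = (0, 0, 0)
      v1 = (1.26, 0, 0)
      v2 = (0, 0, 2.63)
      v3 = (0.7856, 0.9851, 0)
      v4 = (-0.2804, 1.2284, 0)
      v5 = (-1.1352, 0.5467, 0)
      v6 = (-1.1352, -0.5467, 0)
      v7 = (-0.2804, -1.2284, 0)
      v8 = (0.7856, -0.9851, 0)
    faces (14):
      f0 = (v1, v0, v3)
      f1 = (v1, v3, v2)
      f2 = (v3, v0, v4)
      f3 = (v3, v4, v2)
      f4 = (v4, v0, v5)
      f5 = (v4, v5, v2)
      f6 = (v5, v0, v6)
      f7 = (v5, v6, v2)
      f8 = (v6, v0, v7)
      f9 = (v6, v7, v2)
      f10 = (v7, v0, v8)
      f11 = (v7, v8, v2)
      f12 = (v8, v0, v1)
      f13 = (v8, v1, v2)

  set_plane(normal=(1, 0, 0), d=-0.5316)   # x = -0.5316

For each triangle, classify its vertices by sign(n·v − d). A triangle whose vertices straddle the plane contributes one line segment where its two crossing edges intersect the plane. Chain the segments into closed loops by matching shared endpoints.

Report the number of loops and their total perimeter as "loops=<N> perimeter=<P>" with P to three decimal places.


loops=1 perimeter=5.763

Straddling triangles (6 of 14):
  (v4,v0,v5) [++-] → (-0.5316, 0.256013, 0)–(-0.5316, 1.02807, 0)  len=0.7721
  (v4,v5,v2) [+-+] → (-0.5316, 1.02807, 0)–(-0.5316, 0.256013, 1.3984)  len=1.5974
  (v5,v0,v6) [-+-] → (-0.5316, 0.256013, 0)–(-0.5316, -0.256013, 0)  len=0.5120
  (v5,v6,v2) [--+] → (-0.5316, -0.256013, 1.3984)–(-0.5316, 0.256013, 1.3984)  len=0.5120
  (v6,v0,v7) [-++] → (-0.5316, -0.256013, 0)–(-0.5316, -1.02807, 0)  len=0.7721
  (v6,v7,v2) [-++] → (-0.5316, -1.02807, 0)–(-0.5316, -0.256013, 1.3984)  len=1.5974

Chained into 1 loop(s):
  loop 1: 6 segments, perimeter = 5.7629
Total perimeter = 5.763


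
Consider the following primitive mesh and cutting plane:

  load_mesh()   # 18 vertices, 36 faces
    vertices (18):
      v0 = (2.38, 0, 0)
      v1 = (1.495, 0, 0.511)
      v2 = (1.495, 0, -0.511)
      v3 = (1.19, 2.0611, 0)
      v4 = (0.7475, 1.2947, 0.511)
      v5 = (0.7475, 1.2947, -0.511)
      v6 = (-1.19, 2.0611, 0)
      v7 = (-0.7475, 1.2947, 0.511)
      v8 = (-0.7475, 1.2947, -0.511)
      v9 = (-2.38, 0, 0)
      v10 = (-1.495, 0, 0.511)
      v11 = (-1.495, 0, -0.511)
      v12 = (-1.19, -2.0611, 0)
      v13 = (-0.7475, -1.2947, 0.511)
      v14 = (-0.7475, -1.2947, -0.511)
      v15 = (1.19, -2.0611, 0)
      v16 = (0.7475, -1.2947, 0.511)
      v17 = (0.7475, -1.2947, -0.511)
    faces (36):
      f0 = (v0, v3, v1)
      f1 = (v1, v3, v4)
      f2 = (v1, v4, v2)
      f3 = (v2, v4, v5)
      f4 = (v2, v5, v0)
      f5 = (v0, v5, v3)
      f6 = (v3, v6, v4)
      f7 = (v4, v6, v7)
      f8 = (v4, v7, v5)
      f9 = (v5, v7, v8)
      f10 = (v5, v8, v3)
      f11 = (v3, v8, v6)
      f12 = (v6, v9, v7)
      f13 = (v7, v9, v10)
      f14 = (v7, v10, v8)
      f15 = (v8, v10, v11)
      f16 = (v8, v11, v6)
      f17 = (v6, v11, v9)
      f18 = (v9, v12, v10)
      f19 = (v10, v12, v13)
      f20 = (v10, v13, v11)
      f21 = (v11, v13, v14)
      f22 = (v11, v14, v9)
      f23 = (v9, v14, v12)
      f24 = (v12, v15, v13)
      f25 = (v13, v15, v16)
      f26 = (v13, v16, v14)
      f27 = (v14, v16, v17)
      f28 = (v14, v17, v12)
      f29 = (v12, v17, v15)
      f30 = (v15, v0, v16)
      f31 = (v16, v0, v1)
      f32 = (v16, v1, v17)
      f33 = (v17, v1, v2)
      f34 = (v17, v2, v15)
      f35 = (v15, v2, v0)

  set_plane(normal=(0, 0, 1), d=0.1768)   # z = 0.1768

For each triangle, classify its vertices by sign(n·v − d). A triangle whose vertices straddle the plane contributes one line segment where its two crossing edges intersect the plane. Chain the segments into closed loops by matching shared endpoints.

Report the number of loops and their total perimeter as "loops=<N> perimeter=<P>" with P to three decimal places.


Straddling triangles (24 of 36):
  (v0,v3,v1) [--+] → (1.29553, 1.34798, 0.1768)–(2.0738, 0, 0.1768)  len=1.5565
  (v1,v3,v4) [+-+] → (1.29553, 1.34798, 0.1768)–(1.0369, 1.79593, 0.1768)  len=0.5173
  (v1,v4,v2) [++-] → (0.991937, 0.871325, 0.1768)–(1.495, 0, 0.1768)  len=1.0061
  (v2,v4,v5) [-+-] → (0.991937, 0.871325, 0.1768)–(0.7475, 1.2947, 0.1768)  len=0.4889
  (v3,v6,v4) [--+] → (-0.519648, 1.79593, 0.1768)–(1.0369, 1.79593, 0.1768)  len=1.5565
  (v4,v6,v7) [+-+] → (-0.519648, 1.79593, 0.1768)–(-1.0369, 1.79593, 0.1768)  len=0.5173
  (v4,v7,v5) [++-] → (-0.258626, 1.2947, 0.1768)–(0.7475, 1.2947, 0.1768)  len=1.0061
  (v5,v7,v8) [-+-] → (-0.258626, 1.2947, 0.1768)–(-0.7475, 1.2947, 0.1768)  len=0.4889
  (v6,v9,v7) [--+] → (-1.81517, 0.447951, 0.1768)–(-1.0369, 1.79593, 0.1768)  len=1.5565
  (v7,v9,v10) [+-+] → (-1.81517, 0.447951, 0.1768)–(-2.0738, 0, 0.1768)  len=0.5173
  (v7,v10,v8) [++-] → (-1.25056, 0.423375, 0.1768)–(-0.7475, 1.2947, 0.1768)  len=1.0061
  (v8,v10,v11) [-+-] → (-1.25056, 0.423375, 0.1768)–(-1.495, 0, 0.1768)  len=0.4889
  (v9,v12,v10) [--+] → (-1.29553, -1.34798, 0.1768)–(-2.0738, 0, 0.1768)  len=1.5565
  (v10,v12,v13) [+-+] → (-1.29553, -1.34798, 0.1768)–(-1.0369, -1.79593, 0.1768)  len=0.5173
  (v10,v13,v11) [++-] → (-0.991937, -0.871325, 0.1768)–(-1.495, 0, 0.1768)  len=1.0061
  (v11,v13,v14) [-+-] → (-0.991937, -0.871325, 0.1768)–(-0.7475, -1.2947, 0.1768)  len=0.4889
  (v12,v15,v13) [--+] → (0.519648, -1.79593, 0.1768)–(-1.0369, -1.79593, 0.1768)  len=1.5565
  (v13,v15,v16) [+-+] → (0.519648, -1.79593, 0.1768)–(1.0369, -1.79593, 0.1768)  len=0.5173
  (v13,v16,v14) [++-] → (0.258626, -1.2947, 0.1768)–(-0.7475, -1.2947, 0.1768)  len=1.0061
  (v14,v16,v17) [-+-] → (0.258626, -1.2947, 0.1768)–(0.7475, -1.2947, 0.1768)  len=0.4889
  (v15,v0,v16) [--+] → (1.81517, -0.447951, 0.1768)–(1.0369, -1.79593, 0.1768)  len=1.5565
  (v16,v0,v1) [+-+] → (1.81517, -0.447951, 0.1768)–(2.0738, 0, 0.1768)  len=0.5173
  (v16,v1,v17) [++-] → (1.25056, -0.423375, 0.1768)–(0.7475, -1.2947, 0.1768)  len=1.0061
  (v17,v1,v2) [-+-] → (1.25056, -0.423375, 0.1768)–(1.495, 0, 0.1768)  len=0.4889

Chained into 2 loop(s):
  loop 1: 12 segments, perimeter = 12.4427
  loop 2: 12 segments, perimeter = 8.9700
Total perimeter = 21.413

loops=2 perimeter=21.413


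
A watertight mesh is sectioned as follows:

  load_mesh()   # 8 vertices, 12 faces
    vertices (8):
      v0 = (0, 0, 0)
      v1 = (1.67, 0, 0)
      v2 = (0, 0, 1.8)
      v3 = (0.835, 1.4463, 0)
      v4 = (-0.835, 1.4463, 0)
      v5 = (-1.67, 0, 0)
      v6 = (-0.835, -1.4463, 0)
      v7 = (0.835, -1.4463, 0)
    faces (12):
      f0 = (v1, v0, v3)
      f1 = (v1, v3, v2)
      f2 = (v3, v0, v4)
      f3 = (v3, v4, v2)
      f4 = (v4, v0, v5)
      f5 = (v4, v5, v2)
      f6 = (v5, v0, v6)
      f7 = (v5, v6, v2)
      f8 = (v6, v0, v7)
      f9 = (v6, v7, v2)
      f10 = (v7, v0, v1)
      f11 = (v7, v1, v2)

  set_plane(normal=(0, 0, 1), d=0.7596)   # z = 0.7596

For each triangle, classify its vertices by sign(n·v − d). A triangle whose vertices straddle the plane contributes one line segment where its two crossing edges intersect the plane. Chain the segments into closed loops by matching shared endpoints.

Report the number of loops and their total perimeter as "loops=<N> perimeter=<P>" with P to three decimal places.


loops=1 perimeter=5.792

Straddling triangles (6 of 12):
  (v1,v3,v2) [--+] → (0.48263, 0.835961, 0.7596)–(0.96526, 0, 0.7596)  len=0.9653
  (v3,v4,v2) [--+] → (-0.48263, 0.835961, 0.7596)–(0.48263, 0.835961, 0.7596)  len=0.9653
  (v4,v5,v2) [--+] → (-0.96526, 0, 0.7596)–(-0.48263, 0.835961, 0.7596)  len=0.9653
  (v5,v6,v2) [--+] → (-0.48263, -0.835961, 0.7596)–(-0.96526, 0, 0.7596)  len=0.9653
  (v6,v7,v2) [--+] → (0.48263, -0.835961, 0.7596)–(-0.48263, -0.835961, 0.7596)  len=0.9653
  (v7,v1,v2) [--+] → (0.96526, 0, 0.7596)–(0.48263, -0.835961, 0.7596)  len=0.9653

Chained into 1 loop(s):
  loop 1: 6 segments, perimeter = 5.7916
Total perimeter = 5.792


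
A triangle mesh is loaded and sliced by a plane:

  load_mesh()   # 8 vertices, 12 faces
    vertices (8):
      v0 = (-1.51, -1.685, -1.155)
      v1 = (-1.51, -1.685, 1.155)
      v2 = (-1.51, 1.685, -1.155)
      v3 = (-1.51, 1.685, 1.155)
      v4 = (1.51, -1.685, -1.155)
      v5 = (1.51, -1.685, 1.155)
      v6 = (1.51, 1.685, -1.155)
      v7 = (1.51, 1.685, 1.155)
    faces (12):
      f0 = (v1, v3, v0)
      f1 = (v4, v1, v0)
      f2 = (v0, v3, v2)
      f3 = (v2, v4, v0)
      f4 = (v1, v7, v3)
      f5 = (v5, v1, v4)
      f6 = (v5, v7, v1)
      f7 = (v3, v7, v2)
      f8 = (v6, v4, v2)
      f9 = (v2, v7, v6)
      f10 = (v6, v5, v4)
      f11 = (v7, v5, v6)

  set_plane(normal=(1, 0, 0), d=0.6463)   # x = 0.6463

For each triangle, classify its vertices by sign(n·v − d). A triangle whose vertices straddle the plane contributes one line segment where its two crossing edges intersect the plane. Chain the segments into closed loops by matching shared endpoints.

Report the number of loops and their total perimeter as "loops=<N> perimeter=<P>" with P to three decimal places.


loops=1 perimeter=11.360

Straddling triangles (8 of 12):
  (v4,v1,v0) [+--] → (0.6463, -1.685, -0.494355)–(0.6463, -1.685, -1.155)  len=0.6606
  (v2,v4,v0) [-+-] → (0.6463, -0.721202, -1.155)–(0.6463, -1.685, -1.155)  len=0.9638
  (v1,v7,v3) [-+-] → (0.6463, 0.721202, 1.155)–(0.6463, 1.685, 1.155)  len=0.9638
  (v5,v1,v4) [+-+] → (0.6463, -1.685, 1.155)–(0.6463, -1.685, -0.494355)  len=1.6494
  (v5,v7,v1) [++-] → (0.6463, 0.721202, 1.155)–(0.6463, -1.685, 1.155)  len=2.4062
  (v3,v7,v2) [-+-] → (0.6463, 1.685, 1.155)–(0.6463, 1.685, 0.494355)  len=0.6606
  (v6,v4,v2) [++-] → (0.6463, -0.721202, -1.155)–(0.6463, 1.685, -1.155)  len=2.4062
  (v2,v7,v6) [-++] → (0.6463, 1.685, 0.494355)–(0.6463, 1.685, -1.155)  len=1.6494

Chained into 1 loop(s):
  loop 1: 8 segments, perimeter = 11.3600
Total perimeter = 11.360


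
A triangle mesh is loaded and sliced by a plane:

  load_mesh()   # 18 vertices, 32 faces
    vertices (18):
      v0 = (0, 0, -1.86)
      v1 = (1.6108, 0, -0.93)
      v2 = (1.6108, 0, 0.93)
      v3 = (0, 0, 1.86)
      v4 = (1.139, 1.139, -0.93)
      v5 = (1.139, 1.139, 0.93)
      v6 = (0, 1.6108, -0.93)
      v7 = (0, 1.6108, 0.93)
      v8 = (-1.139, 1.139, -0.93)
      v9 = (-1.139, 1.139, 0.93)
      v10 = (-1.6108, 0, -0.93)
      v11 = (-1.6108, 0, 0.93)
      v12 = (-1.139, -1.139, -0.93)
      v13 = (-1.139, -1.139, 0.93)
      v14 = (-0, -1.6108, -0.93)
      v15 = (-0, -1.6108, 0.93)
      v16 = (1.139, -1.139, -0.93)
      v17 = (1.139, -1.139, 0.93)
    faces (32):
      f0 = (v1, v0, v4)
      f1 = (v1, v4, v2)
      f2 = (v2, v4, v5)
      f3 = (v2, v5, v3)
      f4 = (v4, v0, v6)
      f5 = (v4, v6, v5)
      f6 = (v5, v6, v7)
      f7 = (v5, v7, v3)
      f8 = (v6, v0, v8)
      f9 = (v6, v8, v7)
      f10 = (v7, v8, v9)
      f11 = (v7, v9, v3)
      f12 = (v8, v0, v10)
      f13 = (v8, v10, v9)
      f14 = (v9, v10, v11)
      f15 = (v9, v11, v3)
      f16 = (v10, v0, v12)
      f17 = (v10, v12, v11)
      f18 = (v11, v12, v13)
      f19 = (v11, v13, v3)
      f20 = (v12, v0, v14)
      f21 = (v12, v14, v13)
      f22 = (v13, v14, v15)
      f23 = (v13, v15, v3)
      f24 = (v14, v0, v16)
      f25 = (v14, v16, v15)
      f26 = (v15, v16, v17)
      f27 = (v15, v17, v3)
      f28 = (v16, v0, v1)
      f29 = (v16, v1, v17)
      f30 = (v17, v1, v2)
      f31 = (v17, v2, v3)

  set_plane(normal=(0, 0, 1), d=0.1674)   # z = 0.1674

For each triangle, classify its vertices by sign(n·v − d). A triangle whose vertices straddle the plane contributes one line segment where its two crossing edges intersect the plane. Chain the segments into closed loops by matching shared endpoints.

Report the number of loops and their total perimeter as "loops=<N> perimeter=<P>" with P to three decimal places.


loops=1 perimeter=9.863

Straddling triangles (16 of 32):
  (v1,v4,v2) [--+] → (1.41736, 0.46699, 0.1674)–(1.6108, 0, 0.1674)  len=0.5055
  (v2,v4,v5) [+-+] → (1.41736, 0.46699, 0.1674)–(1.139, 1.139, 0.1674)  len=0.7274
  (v4,v6,v5) [--+] → (0.67201, 1.33244, 0.1674)–(1.139, 1.139, 0.1674)  len=0.5055
  (v5,v6,v7) [+-+] → (0.67201, 1.33244, 0.1674)–(0, 1.6108, 0.1674)  len=0.7274
  (v6,v8,v7) [--+] → (-0.46699, 1.41736, 0.1674)–(0, 1.6108, 0.1674)  len=0.5055
  (v7,v8,v9) [+-+] → (-0.46699, 1.41736, 0.1674)–(-1.139, 1.139, 0.1674)  len=0.7274
  (v8,v10,v9) [--+] → (-1.33244, 0.67201, 0.1674)–(-1.139, 1.139, 0.1674)  len=0.5055
  (v9,v10,v11) [+-+] → (-1.33244, 0.67201, 0.1674)–(-1.6108, 0, 0.1674)  len=0.7274
  (v10,v12,v11) [--+] → (-1.41736, -0.46699, 0.1674)–(-1.6108, 0, 0.1674)  len=0.5055
  (v11,v12,v13) [+-+] → (-1.41736, -0.46699, 0.1674)–(-1.139, -1.139, 0.1674)  len=0.7274
  (v12,v14,v13) [--+] → (-0.67201, -1.33244, 0.1674)–(-1.139, -1.139, 0.1674)  len=0.5055
  (v13,v14,v15) [+-+] → (-0.67201, -1.33244, 0.1674)–(0, -1.6108, 0.1674)  len=0.7274
  (v14,v16,v15) [--+] → (0.46699, -1.41736, 0.1674)–(0, -1.6108, 0.1674)  len=0.5055
  (v15,v16,v17) [+-+] → (0.46699, -1.41736, 0.1674)–(1.139, -1.139, 0.1674)  len=0.7274
  (v16,v1,v17) [--+] → (1.33244, -0.67201, 0.1674)–(1.139, -1.139, 0.1674)  len=0.5055
  (v17,v1,v2) [+-+] → (1.33244, -0.67201, 0.1674)–(1.6108, 0, 0.1674)  len=0.7274

Chained into 1 loop(s):
  loop 1: 16 segments, perimeter = 9.8628
Total perimeter = 9.863


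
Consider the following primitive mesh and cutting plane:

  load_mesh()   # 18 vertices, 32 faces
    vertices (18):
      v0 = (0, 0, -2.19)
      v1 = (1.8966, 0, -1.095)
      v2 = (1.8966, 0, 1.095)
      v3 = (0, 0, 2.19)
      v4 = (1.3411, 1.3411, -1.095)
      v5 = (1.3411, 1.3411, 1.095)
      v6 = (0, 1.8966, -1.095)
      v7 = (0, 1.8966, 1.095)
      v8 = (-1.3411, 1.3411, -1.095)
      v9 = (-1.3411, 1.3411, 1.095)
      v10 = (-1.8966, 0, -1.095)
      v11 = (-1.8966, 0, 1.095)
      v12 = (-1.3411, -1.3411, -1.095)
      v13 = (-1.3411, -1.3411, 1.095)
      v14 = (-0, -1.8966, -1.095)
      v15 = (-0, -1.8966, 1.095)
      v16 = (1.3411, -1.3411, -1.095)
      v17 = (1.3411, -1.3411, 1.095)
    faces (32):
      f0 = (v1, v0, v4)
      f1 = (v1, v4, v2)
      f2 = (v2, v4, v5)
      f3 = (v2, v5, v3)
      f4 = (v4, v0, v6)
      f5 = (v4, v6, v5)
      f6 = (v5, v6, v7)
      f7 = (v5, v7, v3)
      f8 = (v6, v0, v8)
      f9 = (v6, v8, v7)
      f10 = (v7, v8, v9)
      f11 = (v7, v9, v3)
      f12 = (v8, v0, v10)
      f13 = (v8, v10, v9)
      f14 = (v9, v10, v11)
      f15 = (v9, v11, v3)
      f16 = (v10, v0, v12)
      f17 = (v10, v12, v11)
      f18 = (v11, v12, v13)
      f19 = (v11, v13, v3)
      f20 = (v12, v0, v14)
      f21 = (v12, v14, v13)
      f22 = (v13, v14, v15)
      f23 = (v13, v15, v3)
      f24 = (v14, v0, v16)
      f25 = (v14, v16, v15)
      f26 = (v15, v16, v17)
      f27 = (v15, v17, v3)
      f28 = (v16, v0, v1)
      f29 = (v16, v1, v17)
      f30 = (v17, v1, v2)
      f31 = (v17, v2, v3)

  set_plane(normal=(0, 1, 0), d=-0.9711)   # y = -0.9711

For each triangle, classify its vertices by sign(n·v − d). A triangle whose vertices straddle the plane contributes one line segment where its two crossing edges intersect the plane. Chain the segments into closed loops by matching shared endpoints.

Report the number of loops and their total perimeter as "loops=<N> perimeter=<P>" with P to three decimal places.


Straddling triangles (12 of 32):
  (v10,v0,v12) [++-] → (-0.9711, -0.9711, -1.3971)–(-1.49436, -0.9711, -1.095)  len=0.6042
  (v10,v12,v11) [+-+] → (-1.49436, -0.9711, -1.095)–(-1.49436, -0.9711, -0.490794)  len=0.6042
  (v11,v12,v13) [+--] → (-1.49436, -0.9711, -0.490794)–(-1.49436, -0.9711, 1.095)  len=1.5858
  (v11,v13,v3) [+-+] → (-1.49436, -0.9711, 1.095)–(-0.9711, -0.9711, 1.3971)  len=0.6042
  (v12,v0,v14) [-+-] → (-0.9711, -0.9711, -1.3971)–(0, -0.9711, -1.62934)  len=0.9985
  (v13,v15,v3) [--+] → (0, -0.9711, 1.62934)–(-0.9711, -0.9711, 1.3971)  len=0.9985
  (v14,v0,v16) [-+-] → (0, -0.9711, -1.62934)–(0.9711, -0.9711, -1.3971)  len=0.9985
  (v15,v17,v3) [--+] → (0.9711, -0.9711, 1.3971)–(0, -0.9711, 1.62934)  len=0.9985
  (v16,v0,v1) [-++] → (0.9711, -0.9711, -1.3971)–(1.49436, -0.9711, -1.095)  len=0.6042
  (v16,v1,v17) [-+-] → (1.49436, -0.9711, -1.095)–(1.49436, -0.9711, 0.490794)  len=1.5858
  (v17,v1,v2) [-++] → (1.49436, -0.9711, 0.490794)–(1.49436, -0.9711, 1.095)  len=0.6042
  (v17,v2,v3) [-++] → (1.49436, -0.9711, 1.095)–(0.9711, -0.9711, 1.3971)  len=0.6042

Chained into 1 loop(s):
  loop 1: 12 segments, perimeter = 10.7908
Total perimeter = 10.791

loops=1 perimeter=10.791


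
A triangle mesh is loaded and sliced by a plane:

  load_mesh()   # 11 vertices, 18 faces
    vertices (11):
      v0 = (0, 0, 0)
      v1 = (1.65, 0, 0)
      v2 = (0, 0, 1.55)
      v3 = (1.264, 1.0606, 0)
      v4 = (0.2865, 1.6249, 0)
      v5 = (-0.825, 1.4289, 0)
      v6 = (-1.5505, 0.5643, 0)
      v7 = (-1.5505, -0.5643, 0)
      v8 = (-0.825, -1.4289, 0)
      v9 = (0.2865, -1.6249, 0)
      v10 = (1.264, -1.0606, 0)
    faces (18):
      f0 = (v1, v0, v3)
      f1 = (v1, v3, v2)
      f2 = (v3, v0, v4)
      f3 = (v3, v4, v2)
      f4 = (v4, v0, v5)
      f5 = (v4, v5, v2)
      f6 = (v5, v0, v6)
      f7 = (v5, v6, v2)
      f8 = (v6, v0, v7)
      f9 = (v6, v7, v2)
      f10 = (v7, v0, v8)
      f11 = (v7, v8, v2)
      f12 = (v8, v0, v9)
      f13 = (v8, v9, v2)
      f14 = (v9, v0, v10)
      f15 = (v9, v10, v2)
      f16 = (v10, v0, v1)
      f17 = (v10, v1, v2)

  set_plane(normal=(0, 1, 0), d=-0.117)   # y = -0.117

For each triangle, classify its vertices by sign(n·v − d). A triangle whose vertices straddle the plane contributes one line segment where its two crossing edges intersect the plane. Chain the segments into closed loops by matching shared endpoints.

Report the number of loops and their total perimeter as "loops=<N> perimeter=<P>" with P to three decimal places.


loops=1 perimeter=7.452

Straddling triangles (10 of 18):
  (v6,v0,v7) [++-] → (-0.321475, -0.117, 0)–(-1.5505, -0.117, 0)  len=1.2290
  (v6,v7,v2) [+-+] → (-1.5505, -0.117, 0)–(-0.321475, -0.117, 1.22863)  len=1.7378
  (v7,v0,v8) [-+-] → (-0.321475, -0.117, 0)–(-0.067552, -0.117, 0)  len=0.2539
  (v7,v8,v2) [--+] → (-0.067552, -0.117, 1.42308)–(-0.321475, -0.117, 1.22863)  len=0.3198
  (v8,v0,v9) [-+-] → (-0.067552, -0.117, 0)–(0.0206293, -0.117, 0)  len=0.0882
  (v8,v9,v2) [--+] → (0.0206293, -0.117, 1.43839)–(-0.067552, -0.117, 1.42308)  len=0.0895
  (v9,v0,v10) [-+-] → (0.0206293, -0.117, 0)–(0.139438, -0.117, 0)  len=0.1188
  (v9,v10,v2) [--+] → (0.139438, -0.117, 1.37901)–(0.0206293, -0.117, 1.43839)  len=0.1328
  (v10,v0,v1) [-++] → (0.139438, -0.117, 0)–(1.60742, -0.117, 0)  len=1.4680
  (v10,v1,v2) [-++] → (1.60742, -0.117, 0)–(0.139438, -0.117, 1.37901)  len=2.0141

Chained into 1 loop(s):
  loop 1: 10 segments, perimeter = 7.4520
Total perimeter = 7.452


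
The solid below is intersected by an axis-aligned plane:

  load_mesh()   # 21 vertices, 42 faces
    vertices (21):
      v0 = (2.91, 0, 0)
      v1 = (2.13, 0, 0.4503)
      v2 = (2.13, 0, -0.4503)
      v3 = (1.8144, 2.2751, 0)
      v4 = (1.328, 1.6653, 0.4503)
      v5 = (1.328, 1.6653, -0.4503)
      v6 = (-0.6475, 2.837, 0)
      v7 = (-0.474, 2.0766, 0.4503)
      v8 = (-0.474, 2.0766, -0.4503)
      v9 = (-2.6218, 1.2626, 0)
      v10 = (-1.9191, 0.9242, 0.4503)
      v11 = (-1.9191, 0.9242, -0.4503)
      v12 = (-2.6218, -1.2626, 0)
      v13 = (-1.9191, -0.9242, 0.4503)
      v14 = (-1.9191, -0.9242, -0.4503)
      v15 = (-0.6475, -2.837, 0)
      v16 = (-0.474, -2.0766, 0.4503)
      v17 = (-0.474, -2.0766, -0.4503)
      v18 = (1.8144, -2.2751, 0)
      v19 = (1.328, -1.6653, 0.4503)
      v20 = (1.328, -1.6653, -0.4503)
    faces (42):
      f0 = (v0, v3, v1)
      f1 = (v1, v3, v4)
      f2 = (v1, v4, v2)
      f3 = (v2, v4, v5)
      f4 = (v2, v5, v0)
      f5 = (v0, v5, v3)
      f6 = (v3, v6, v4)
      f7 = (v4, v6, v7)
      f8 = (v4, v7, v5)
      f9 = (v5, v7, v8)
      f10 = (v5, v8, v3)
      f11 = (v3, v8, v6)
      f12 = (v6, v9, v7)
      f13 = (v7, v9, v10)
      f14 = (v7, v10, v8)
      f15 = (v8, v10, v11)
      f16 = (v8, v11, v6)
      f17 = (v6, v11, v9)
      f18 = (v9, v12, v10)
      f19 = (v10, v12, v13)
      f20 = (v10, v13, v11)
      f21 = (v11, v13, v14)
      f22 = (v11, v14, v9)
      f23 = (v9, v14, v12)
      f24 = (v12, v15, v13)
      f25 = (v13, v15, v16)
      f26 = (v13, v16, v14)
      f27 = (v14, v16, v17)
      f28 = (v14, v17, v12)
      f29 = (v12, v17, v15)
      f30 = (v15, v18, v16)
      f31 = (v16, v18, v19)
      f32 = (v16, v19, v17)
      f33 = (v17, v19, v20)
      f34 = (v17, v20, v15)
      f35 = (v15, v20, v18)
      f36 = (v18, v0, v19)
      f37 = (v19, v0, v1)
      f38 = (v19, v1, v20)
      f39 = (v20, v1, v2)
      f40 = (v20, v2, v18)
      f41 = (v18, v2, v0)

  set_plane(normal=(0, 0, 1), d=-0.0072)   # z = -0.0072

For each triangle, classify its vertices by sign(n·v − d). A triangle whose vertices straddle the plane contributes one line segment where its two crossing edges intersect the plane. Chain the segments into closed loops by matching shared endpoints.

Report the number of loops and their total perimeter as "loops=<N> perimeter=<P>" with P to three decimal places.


Straddling triangles (28 of 42):
  (v1,v4,v2) [++-] → (1.73541, 0.819336, -0.0072)–(2.13, 0, -0.0072)  len=0.9094
  (v2,v4,v5) [-+-] → (1.73541, 0.819336, -0.0072)–(1.328, 1.6653, -0.0072)  len=0.9390
  (v2,v5,v0) [--+] → (2.8847, 0.026627, -0.0072)–(2.89753, 0, -0.0072)  len=0.0296
  (v0,v5,v3) [+-+] → (2.8847, 0.026627, -0.0072)–(1.80662, 2.26535, -0.0072)  len=2.4848
  (v4,v7,v5) [++-] → (0.441406, 1.86766, -0.0072)–(1.328, 1.6653, -0.0072)  len=0.9094
  (v5,v7,v8) [-+-] → (0.441406, 1.86766, -0.0072)–(-0.474, 2.0766, -0.0072)  len=0.9389
  (v5,v8,v3) [--+] → (1.77781, 2.27193, -0.0072)–(1.80662, 2.26535, -0.0072)  len=0.0296
  (v3,v8,v6) [+-+] → (1.77781, 2.27193, -0.0072)–(-0.644726, 2.82484, -0.0072)  len=2.4848
  (v7,v10,v8) [++-] → (-1.185, 1.50961, -0.0072)–(-0.474, 2.0766, -0.0072)  len=0.9094
  (v8,v10,v11) [-+-] → (-1.185, 1.50961, -0.0072)–(-1.9191, 0.9242, -0.0072)  len=0.9389
  (v8,v11,v6) [--+] → (-0.667832, 2.80642, -0.0072)–(-0.644726, 2.82484, -0.0072)  len=0.0296
  (v6,v11,v9) [+-+] → (-0.667832, 2.80642, -0.0072)–(-2.61056, 1.25719, -0.0072)  len=2.4848
  (v10,v13,v11) [++-] → (-1.9191, 0.0147773, -0.0072)–(-1.9191, 0.9242, -0.0072)  len=0.9094
  (v11,v13,v14) [-+-] → (-1.9191, 0.0147773, -0.0072)–(-1.9191, -0.9242, -0.0072)  len=0.9390
  (v11,v14,v9) [--+] → (-2.61056, 1.22763, -0.0072)–(-2.61056, 1.25719, -0.0072)  len=0.0296
  (v9,v14,v12) [+-+] → (-2.61056, 1.22763, -0.0072)–(-2.61056, -1.25719, -0.0072)  len=2.4848
  (v13,v16,v14) [++-] → (-1.2081, -1.49119, -0.0072)–(-1.9191, -0.9242, -0.0072)  len=0.9094
  (v14,v16,v17) [-+-] → (-1.2081, -1.49119, -0.0072)–(-0.474, -2.0766, -0.0072)  len=0.9389
  (v14,v17,v12) [--+] → (-2.58746, -1.27562, -0.0072)–(-2.61056, -1.25719, -0.0072)  len=0.0296
  (v12,v17,v15) [+-+] → (-2.58746, -1.27562, -0.0072)–(-0.644726, -2.82484, -0.0072)  len=2.4848
  (v16,v19,v17) [++-] → (0.412594, -1.87424, -0.0072)–(-0.474, -2.0766, -0.0072)  len=0.9094
  (v17,v19,v20) [-+-] → (0.412594, -1.87424, -0.0072)–(1.328, -1.6653, -0.0072)  len=0.9389
  (v17,v20,v15) [--+] → (-0.615913, -2.81827, -0.0072)–(-0.644726, -2.82484, -0.0072)  len=0.0296
  (v15,v20,v18) [+-+] → (-0.615913, -2.81827, -0.0072)–(1.80662, -2.26535, -0.0072)  len=2.4848
  (v19,v1,v20) [++-] → (1.72259, -0.845964, -0.0072)–(1.328, -1.6653, -0.0072)  len=0.9094
  (v20,v1,v2) [-+-] → (1.72259, -0.845964, -0.0072)–(2.13, 0, -0.0072)  len=0.9390
  (v20,v2,v18) [--+] → (1.81945, -2.23872, -0.0072)–(1.80662, -2.26535, -0.0072)  len=0.0296
  (v18,v2,v0) [+-+] → (1.81945, -2.23872, -0.0072)–(2.89753, 0, -0.0072)  len=2.4848

Chained into 2 loop(s):
  loop 1: 14 segments, perimeter = 12.9385
  loop 2: 14 segments, perimeter = 17.6006
Total perimeter = 30.539

loops=2 perimeter=30.539
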